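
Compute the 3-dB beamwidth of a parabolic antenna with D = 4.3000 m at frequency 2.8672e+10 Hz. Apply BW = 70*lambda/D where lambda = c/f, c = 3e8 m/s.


lambda = c / f = 3.0000e+08 / 2.8672e+10 = 0.01046317 m
BW = 70 * 0.01046317 / 4.3000 = 0.1703 deg

0.1703 deg


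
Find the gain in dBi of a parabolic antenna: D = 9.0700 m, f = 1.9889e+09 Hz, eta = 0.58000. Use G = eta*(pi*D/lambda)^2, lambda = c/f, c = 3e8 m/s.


lambda = c / f = 3.0000e+08 / 1.9889e+09 = 0.1508371 m
G_linear = 0.58000 * (pi * 9.0700 / 0.1508371)^2 = 20697.88
G_dBi = 10 * log10(20697.88) = 43.16 dBi

43.16 dBi


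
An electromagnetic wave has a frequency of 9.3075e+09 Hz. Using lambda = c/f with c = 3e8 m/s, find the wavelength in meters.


lambda = c / f = 3.0000e+08 / 9.3075e+09 = 0.03223 m

0.03223 m


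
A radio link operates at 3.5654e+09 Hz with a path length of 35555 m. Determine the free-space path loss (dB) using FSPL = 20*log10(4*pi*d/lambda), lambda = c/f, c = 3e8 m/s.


lambda = c / f = 3.0000e+08 / 3.5654e+09 = 0.08414203 m
FSPL = 20 * log10(4*pi*35555/0.08414203) = 134.5 dB

134.5 dB


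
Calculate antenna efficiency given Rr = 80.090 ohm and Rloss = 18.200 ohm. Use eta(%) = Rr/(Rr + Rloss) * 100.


eta = 80.090 / (80.090 + 18.200) * 100 = 81.48%

81.48%


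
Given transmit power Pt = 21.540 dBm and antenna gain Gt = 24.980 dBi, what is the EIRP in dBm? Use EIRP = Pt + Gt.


EIRP = Pt + Gt = 21.540 + 24.980 = 46.52 dBm

46.52 dBm


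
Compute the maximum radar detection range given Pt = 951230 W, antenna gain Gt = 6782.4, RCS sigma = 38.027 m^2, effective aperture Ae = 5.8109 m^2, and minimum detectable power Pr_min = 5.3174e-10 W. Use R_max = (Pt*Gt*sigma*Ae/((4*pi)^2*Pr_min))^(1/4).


R^4 = 951230*6782.4*38.027*5.8109 / ((4*pi)^2 * 5.3174e-10) = 1.697795e+19
R_max = 1.697795e+19^0.25 = 64191 m

64191 m


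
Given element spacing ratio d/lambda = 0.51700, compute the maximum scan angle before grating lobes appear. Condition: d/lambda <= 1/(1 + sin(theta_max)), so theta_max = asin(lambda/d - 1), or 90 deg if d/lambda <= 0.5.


lambda/d - 1 = 1/0.51700 - 1 = 0.9342360
theta_max = asin(0.9342360) = 69.11 deg

69.11 deg


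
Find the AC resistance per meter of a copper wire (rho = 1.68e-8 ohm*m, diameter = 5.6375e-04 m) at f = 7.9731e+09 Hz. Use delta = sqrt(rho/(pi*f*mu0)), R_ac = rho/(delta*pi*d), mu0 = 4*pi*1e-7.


delta = sqrt(1.68e-8 / (pi * 7.9731e+09 * 4*pi*1e-7)) = 7.305689e-07 m
R_ac = 1.68e-8 / (7.305689e-07 * pi * 5.6375e-04) = 12.98 ohm/m

12.98 ohm/m


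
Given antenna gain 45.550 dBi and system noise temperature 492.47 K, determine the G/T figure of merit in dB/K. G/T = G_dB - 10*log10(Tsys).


G/T = 45.550 - 10*log10(492.47) = 45.550 - 26.92380 = 18.63 dB/K

18.63 dB/K


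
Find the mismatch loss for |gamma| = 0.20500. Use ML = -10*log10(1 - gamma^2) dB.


ML = -10 * log10(1 - 0.20500^2) = -10 * log10(0.957975) = 0.1865 dB

0.1865 dB


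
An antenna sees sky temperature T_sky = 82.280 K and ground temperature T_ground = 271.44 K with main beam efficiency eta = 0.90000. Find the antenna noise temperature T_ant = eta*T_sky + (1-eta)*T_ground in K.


T_ant = 0.90000 * 82.280 + (1 - 0.90000) * 271.44 = 101.2 K

101.2 K


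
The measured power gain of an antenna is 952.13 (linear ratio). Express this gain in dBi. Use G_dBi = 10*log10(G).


G_dBi = 10 * log10(952.13) = 29.79 dBi

29.79 dBi


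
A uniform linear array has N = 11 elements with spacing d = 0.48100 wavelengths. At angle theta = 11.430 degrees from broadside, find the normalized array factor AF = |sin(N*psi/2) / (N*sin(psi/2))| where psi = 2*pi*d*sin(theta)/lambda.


psi = 2*pi*0.48100*sin(11.430 deg) = 0.5989135 rad
AF = |sin(11*0.5989135/2) / (11*sin(0.5989135/2))| = 0.04679

0.04679


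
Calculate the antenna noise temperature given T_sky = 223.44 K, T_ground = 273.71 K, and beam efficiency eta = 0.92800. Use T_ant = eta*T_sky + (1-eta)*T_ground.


T_ant = 0.92800 * 223.44 + (1 - 0.92800) * 273.71 = 227.1 K

227.1 K


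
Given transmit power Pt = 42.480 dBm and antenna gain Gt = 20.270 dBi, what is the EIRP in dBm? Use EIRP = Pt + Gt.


EIRP = Pt + Gt = 42.480 + 20.270 = 62.75 dBm

62.75 dBm


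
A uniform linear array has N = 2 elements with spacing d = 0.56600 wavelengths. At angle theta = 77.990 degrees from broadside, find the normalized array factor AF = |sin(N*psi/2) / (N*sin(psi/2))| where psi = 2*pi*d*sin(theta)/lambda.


psi = 2*pi*0.56600*sin(77.990 deg) = 3.478440 rad
AF = |sin(2*3.478440/2) / (2*sin(3.478440/2))| = 0.1676

0.1676


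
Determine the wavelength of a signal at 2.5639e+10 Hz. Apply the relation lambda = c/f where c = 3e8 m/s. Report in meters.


lambda = c / f = 3.0000e+08 / 2.5639e+10 = 0.01170 m

0.01170 m


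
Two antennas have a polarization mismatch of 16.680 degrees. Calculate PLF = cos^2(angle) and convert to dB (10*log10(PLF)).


PLF_linear = cos^2(16.680 deg) = 0.9176160
PLF_dB = 10 * log10(0.9176160) = -0.3734 dB

-0.3734 dB


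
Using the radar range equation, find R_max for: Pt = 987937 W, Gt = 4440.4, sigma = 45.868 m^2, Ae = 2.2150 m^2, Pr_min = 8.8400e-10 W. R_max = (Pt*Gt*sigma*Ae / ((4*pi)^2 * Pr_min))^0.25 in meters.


R^4 = 987937*4440.4*45.868*2.2150 / ((4*pi)^2 * 8.8400e-10) = 3.192735e+18
R_max = 3.192735e+18^0.25 = 42271 m

42271 m


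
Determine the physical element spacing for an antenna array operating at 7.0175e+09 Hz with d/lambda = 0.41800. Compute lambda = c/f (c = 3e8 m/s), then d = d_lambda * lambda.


lambda = c / f = 3.0000e+08 / 7.0175e+09 = 0.04275027 m
d = 0.41800 * 0.04275027 = 0.01787 m

0.01787 m


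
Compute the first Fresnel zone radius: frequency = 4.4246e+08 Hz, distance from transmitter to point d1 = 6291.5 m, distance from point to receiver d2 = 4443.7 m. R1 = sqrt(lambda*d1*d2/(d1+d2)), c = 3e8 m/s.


lambda = c / f = 3.0000e+08 / 4.4246e+08 = 0.6780274 m
R1 = sqrt(0.6780274 * 6291.5 * 4443.7 / (6291.5 + 4443.7)) = 42.02 m

42.02 m


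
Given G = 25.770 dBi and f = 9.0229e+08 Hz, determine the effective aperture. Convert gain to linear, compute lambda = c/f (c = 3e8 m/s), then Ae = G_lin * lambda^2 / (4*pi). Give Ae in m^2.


lambda = c / f = 3.0000e+08 / 9.0229e+08 = 0.3324873 m
G_linear = 10^(25.770/10) = 377.5722
Ae = G_linear * lambda^2 / (4*pi) = 377.5722 * 0.3324873^2 / (4*pi) = 3.322 m^2

3.322 m^2


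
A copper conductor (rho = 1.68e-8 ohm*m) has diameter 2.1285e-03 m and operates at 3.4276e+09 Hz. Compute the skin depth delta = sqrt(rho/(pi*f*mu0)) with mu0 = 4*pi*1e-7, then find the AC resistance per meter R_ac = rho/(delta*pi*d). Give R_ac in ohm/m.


delta = sqrt(1.68e-8 / (pi * 3.4276e+09 * 4*pi*1e-7)) = 1.114242e-06 m
R_ac = 1.68e-8 / (1.114242e-06 * pi * 2.1285e-03) = 2.255 ohm/m

2.255 ohm/m


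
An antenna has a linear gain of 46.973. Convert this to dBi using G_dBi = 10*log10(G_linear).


G_dBi = 10 * log10(46.973) = 16.72 dBi

16.72 dBi


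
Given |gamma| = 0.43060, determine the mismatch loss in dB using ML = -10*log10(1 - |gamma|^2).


ML = -10 * log10(1 - 0.43060^2) = -10 * log10(0.81458364) = 0.8906 dB

0.8906 dB


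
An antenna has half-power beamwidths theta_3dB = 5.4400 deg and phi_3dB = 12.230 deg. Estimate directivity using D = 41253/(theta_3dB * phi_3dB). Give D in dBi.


D_linear = 41253 / (5.4400 * 12.230) = 620.0550
D_dBi = 10 * log10(620.0550) = 27.92 dBi

27.92 dBi


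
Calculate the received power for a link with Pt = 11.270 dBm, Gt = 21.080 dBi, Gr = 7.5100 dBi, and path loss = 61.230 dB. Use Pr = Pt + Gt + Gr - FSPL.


Pr = 11.270 + 21.080 + 7.5100 - 61.230 = -21.37 dBm

-21.37 dBm


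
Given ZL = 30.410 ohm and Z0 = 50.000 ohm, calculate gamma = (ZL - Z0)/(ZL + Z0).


gamma = (30.410 - 50.000) / (30.410 + 50.000) = -0.2436

-0.2436


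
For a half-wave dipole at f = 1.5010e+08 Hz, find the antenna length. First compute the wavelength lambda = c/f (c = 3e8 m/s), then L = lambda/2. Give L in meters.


lambda = c / f = 3.0000e+08 / 1.5010e+08 = 1.998668 m
L = lambda / 2 = 1.998668 / 2 = 0.9993 m

0.9993 m


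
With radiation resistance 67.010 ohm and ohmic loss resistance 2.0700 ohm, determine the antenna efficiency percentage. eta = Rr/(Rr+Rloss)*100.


eta = 67.010 / (67.010 + 2.0700) * 100 = 97.00%

97.00%


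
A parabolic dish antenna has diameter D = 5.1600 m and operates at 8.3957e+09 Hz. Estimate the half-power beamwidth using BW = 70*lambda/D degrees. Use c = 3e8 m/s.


lambda = c / f = 3.0000e+08 / 8.3957e+09 = 0.03573258 m
BW = 70 * 0.03573258 / 5.1600 = 0.4847 deg

0.4847 deg


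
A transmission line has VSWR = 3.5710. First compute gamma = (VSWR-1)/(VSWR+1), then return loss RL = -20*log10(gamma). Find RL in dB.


gamma = (3.5710 - 1) / (3.5710 + 1) = 0.5624590
RL = -20 * log10(0.5624590) = 4.998 dB

4.998 dB


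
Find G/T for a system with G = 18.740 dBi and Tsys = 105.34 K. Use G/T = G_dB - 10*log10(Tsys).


G/T = 18.740 - 10*log10(105.34) = 18.740 - 20.22593 = -1.486 dB/K

-1.486 dB/K


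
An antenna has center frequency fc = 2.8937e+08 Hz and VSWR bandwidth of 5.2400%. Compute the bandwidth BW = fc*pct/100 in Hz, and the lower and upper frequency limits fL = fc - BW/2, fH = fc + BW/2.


BW = 2.8937e+08 * 5.2400/100 = 1.516299e+07 Hz
fL = 2.8937e+08 - 1.516299e+07/2 = 2.818e+08 Hz
fH = 2.8937e+08 + 1.516299e+07/2 = 2.970e+08 Hz

BW=1.516e+07 Hz, fL=2.818e+08 Hz, fH=2.970e+08 Hz


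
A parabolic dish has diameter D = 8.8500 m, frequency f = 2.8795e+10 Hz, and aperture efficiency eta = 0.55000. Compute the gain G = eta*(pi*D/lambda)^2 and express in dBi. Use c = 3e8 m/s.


lambda = c / f = 3.0000e+08 / 2.8795e+10 = 0.01041848 m
G_linear = 0.55000 * (pi * 8.8500 / 0.01041848)^2 = 3.916880e+06
G_dBi = 10 * log10(3.916880e+06) = 65.93 dBi

65.93 dBi


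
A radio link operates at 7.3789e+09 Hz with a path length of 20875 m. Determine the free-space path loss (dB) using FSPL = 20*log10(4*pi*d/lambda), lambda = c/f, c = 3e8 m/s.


lambda = c / f = 3.0000e+08 / 7.3789e+09 = 0.04065647 m
FSPL = 20 * log10(4*pi*20875/0.04065647) = 136.2 dB

136.2 dB


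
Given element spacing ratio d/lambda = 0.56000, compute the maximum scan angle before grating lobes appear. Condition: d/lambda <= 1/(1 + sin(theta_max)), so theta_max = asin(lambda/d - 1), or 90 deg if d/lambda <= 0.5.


lambda/d - 1 = 1/0.56000 - 1 = 0.7857143
theta_max = asin(0.7857143) = 51.79 deg

51.79 deg


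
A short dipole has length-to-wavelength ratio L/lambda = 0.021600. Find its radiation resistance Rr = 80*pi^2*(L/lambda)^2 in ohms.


Rr = 80 * pi^2 * (0.021600)^2 = 80 * 9.869604 * 4.665600e-04 = 0.3684 ohm

0.3684 ohm


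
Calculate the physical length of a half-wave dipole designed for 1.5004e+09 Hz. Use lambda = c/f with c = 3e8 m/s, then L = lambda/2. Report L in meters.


lambda = c / f = 3.0000e+08 / 1.5004e+09 = 0.1999467 m
L = lambda / 2 = 0.1999467 / 2 = 0.09997 m

0.09997 m


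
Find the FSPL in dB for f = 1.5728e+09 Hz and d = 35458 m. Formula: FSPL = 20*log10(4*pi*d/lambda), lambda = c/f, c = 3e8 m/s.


lambda = c / f = 3.0000e+08 / 1.5728e+09 = 0.1907426 m
FSPL = 20 * log10(4*pi*35458/0.1907426) = 127.4 dB

127.4 dB


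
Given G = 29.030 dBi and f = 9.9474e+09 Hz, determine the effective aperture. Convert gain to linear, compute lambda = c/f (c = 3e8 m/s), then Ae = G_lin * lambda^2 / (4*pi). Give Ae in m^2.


lambda = c / f = 3.0000e+08 / 9.9474e+09 = 0.03015863 m
G_linear = 10^(29.030/10) = 799.8343
Ae = G_linear * lambda^2 / (4*pi) = 799.8343 * 0.03015863^2 / (4*pi) = 0.05789 m^2

0.05789 m^2


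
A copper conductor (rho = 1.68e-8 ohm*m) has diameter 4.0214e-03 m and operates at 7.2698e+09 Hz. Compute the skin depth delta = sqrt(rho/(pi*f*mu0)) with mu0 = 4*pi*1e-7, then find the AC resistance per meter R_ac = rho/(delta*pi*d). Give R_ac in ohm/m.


delta = sqrt(1.68e-8 / (pi * 7.2698e+09 * 4*pi*1e-7)) = 7.650918e-07 m
R_ac = 1.68e-8 / (7.650918e-07 * pi * 4.0214e-03) = 1.738 ohm/m

1.738 ohm/m


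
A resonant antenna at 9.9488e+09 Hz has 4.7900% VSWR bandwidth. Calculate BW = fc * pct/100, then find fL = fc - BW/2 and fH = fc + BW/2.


BW = 9.9488e+09 * 4.7900/100 = 4.765475e+08 Hz
fL = 9.9488e+09 - 4.765475e+08/2 = 9.711e+09 Hz
fH = 9.9488e+09 + 4.765475e+08/2 = 1.019e+10 Hz

BW=4.765e+08 Hz, fL=9.711e+09 Hz, fH=1.019e+10 Hz


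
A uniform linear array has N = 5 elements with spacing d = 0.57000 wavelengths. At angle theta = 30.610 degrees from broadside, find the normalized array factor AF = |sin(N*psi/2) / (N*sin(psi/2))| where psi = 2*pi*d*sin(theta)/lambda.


psi = 2*pi*0.57000*sin(30.610 deg) = 1.823627 rad
AF = |sin(5*1.823627/2) / (5*sin(1.823627/2))| = 0.2500

0.2500


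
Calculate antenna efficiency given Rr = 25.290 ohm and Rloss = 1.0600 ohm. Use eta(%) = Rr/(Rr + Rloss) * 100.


eta = 25.290 / (25.290 + 1.0600) * 100 = 95.98%

95.98%


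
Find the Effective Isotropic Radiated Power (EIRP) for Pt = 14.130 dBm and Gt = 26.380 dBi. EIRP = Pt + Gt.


EIRP = Pt + Gt = 14.130 + 26.380 = 40.51 dBm

40.51 dBm


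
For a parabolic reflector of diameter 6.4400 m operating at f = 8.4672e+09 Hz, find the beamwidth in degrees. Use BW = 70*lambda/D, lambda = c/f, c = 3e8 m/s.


lambda = c / f = 3.0000e+08 / 8.4672e+09 = 0.03543084 m
BW = 70 * 0.03543084 / 6.4400 = 0.3851 deg

0.3851 deg


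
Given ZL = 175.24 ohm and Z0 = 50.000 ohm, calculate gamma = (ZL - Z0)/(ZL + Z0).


gamma = (175.24 - 50.000) / (175.24 + 50.000) = 0.5560

0.5560


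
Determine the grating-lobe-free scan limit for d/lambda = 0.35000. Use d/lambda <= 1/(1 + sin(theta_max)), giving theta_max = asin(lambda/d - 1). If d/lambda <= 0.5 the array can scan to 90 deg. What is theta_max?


lambda/d - 1 = 1/0.35000 - 1 = 1.857143 >= 1
d/lambda <= 0.5, so the array can scan to endfire without grating lobes: theta_max = 90 deg

90 deg


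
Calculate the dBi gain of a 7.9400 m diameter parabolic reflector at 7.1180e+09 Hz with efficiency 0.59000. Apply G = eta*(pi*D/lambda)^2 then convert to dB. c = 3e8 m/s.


lambda = c / f = 3.0000e+08 / 7.1180e+09 = 0.04214667 m
G_linear = 0.59000 * (pi * 7.9400 / 0.04214667)^2 = 206664.7
G_dBi = 10 * log10(206664.7) = 53.15 dBi

53.15 dBi


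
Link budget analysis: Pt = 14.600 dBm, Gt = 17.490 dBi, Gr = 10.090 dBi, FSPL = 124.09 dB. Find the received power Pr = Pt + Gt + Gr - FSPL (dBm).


Pr = 14.600 + 17.490 + 10.090 - 124.09 = -81.91 dBm

-81.91 dBm


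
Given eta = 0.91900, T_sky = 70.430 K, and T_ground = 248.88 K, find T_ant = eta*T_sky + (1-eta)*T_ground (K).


T_ant = 0.91900 * 70.430 + (1 - 0.91900) * 248.88 = 84.88 K

84.88 K


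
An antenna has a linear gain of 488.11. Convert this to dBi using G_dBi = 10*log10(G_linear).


G_dBi = 10 * log10(488.11) = 26.89 dBi

26.89 dBi


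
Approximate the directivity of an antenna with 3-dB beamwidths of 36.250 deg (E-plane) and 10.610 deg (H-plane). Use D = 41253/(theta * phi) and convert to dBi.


D_linear = 41253 / (36.250 * 10.610) = 107.2586
D_dBi = 10 * log10(107.2586) = 20.30 dBi

20.30 dBi


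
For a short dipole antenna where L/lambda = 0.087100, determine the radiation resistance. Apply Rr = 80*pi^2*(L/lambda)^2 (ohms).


Rr = 80 * pi^2 * (0.087100)^2 = 80 * 9.869604 * 7.586410e-03 = 5.990 ohm

5.990 ohm


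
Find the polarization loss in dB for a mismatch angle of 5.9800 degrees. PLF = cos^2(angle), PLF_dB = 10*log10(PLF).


PLF_linear = cos^2(5.9800 deg) = 0.9891463
PLF_dB = 10 * log10(0.9891463) = -0.04739 dB

-0.04739 dB


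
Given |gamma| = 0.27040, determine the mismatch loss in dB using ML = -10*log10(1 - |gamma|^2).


ML = -10 * log10(1 - 0.27040^2) = -10 * log10(0.92688384) = 0.3297 dB

0.3297 dB


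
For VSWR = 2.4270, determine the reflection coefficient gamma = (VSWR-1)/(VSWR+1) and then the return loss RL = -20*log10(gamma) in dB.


gamma = (2.4270 - 1) / (2.4270 + 1) = 0.4163992
RL = -20 * log10(0.4163992) = 7.610 dB

7.610 dB


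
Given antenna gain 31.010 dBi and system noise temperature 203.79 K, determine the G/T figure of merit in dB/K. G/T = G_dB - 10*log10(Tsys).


G/T = 31.010 - 10*log10(203.79) = 31.010 - 23.09183 = 7.918 dB/K

7.918 dB/K


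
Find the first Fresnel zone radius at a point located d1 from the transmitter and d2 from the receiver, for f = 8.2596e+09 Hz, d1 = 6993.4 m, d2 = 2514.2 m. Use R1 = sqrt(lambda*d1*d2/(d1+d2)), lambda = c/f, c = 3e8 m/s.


lambda = c / f = 3.0000e+08 / 8.2596e+09 = 0.03632137 m
R1 = sqrt(0.03632137 * 6993.4 * 2514.2 / (6993.4 + 2514.2)) = 8.196 m

8.196 m


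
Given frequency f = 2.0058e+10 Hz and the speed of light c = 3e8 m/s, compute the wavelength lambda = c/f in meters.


lambda = c / f = 3.0000e+08 / 2.0058e+10 = 0.01496 m

0.01496 m


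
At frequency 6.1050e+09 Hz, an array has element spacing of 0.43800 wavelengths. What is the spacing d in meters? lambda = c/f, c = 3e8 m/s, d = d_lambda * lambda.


lambda = c / f = 3.0000e+08 / 6.1050e+09 = 0.04914005 m
d = 0.43800 * 0.04914005 = 0.02152 m

0.02152 m


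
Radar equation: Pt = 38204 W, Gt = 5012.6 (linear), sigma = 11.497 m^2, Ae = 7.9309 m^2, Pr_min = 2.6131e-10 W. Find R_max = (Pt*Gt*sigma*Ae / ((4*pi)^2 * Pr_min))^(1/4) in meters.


R^4 = 38204*5012.6*11.497*7.9309 / ((4*pi)^2 * 2.6131e-10) = 4.231586e+17
R_max = 4.231586e+17^0.25 = 25505 m

25505 m


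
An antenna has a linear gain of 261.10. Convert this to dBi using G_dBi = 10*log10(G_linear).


G_dBi = 10 * log10(261.10) = 24.17 dBi

24.17 dBi


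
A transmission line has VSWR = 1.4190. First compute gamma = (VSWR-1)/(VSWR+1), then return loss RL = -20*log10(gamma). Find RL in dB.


gamma = (1.4190 - 1) / (1.4190 + 1) = 0.1732121
RL = -20 * log10(0.1732121) = 15.23 dB

15.23 dB


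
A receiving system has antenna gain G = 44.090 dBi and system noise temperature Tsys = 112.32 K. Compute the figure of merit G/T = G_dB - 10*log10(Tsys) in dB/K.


G/T = 44.090 - 10*log10(112.32) = 44.090 - 20.50457 = 23.59 dB/K

23.59 dB/K


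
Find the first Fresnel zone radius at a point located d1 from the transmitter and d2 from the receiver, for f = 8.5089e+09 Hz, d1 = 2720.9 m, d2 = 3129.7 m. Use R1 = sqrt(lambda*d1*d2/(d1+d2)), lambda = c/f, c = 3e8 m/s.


lambda = c / f = 3.0000e+08 / 8.5089e+09 = 0.03525720 m
R1 = sqrt(0.03525720 * 2720.9 * 3129.7 / (2720.9 + 3129.7)) = 7.164 m

7.164 m


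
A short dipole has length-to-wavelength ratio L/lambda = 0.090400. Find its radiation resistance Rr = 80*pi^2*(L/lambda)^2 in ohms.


Rr = 80 * pi^2 * (0.090400)^2 = 80 * 9.869604 * 8.172160e-03 = 6.452 ohm

6.452 ohm


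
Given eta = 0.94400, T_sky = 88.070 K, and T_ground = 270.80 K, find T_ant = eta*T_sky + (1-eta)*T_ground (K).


T_ant = 0.94400 * 88.070 + (1 - 0.94400) * 270.80 = 98.30 K

98.30 K


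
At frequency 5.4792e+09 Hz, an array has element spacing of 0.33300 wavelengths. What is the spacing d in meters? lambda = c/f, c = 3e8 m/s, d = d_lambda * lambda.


lambda = c / f = 3.0000e+08 / 5.4792e+09 = 0.05475252 m
d = 0.33300 * 0.05475252 = 0.01823 m

0.01823 m


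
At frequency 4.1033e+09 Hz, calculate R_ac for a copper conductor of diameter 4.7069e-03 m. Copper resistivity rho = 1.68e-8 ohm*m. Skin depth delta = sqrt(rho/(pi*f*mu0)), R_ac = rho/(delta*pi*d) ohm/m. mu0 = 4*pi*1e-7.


delta = sqrt(1.68e-8 / (pi * 4.1033e+09 * 4*pi*1e-7)) = 1.018376e-06 m
R_ac = 1.68e-8 / (1.018376e-06 * pi * 4.7069e-03) = 1.116 ohm/m

1.116 ohm/m


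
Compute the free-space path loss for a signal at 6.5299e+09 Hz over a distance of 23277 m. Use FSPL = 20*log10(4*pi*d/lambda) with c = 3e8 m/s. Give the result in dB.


lambda = c / f = 3.0000e+08 / 6.5299e+09 = 0.04594251 m
FSPL = 20 * log10(4*pi*23277/0.04594251) = 136.1 dB

136.1 dB


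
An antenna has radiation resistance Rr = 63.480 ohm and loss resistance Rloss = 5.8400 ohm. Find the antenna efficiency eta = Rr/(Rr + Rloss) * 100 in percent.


eta = 63.480 / (63.480 + 5.8400) * 100 = 91.58%

91.58%


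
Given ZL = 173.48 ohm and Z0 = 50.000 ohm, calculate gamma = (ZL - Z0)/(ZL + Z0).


gamma = (173.48 - 50.000) / (173.48 + 50.000) = 0.5525

0.5525


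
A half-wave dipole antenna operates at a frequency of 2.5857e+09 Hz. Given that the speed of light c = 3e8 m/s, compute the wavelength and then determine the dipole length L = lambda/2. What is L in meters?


lambda = c / f = 3.0000e+08 / 2.5857e+09 = 0.1160227 m
L = lambda / 2 = 0.1160227 / 2 = 0.05801 m

0.05801 m


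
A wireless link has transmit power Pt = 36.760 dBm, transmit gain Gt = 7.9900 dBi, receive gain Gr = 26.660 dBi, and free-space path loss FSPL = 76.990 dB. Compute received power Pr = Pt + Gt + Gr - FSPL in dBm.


Pr = 36.760 + 7.9900 + 26.660 - 76.990 = -5.58 dBm

-5.58 dBm


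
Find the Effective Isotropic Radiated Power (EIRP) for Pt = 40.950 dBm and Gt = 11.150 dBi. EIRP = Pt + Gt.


EIRP = Pt + Gt = 40.950 + 11.150 = 52.10 dBm

52.10 dBm


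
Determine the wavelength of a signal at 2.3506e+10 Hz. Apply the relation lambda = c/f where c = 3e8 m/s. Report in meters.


lambda = c / f = 3.0000e+08 / 2.3506e+10 = 0.01276 m

0.01276 m


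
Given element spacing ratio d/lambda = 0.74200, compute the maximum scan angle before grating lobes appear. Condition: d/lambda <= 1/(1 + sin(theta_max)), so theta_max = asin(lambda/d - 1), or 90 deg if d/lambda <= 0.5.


lambda/d - 1 = 1/0.74200 - 1 = 0.3477089
theta_max = asin(0.3477089) = 20.35 deg

20.35 deg


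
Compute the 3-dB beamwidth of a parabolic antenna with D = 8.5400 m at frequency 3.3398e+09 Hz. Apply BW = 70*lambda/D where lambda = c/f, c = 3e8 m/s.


lambda = c / f = 3.0000e+08 / 3.3398e+09 = 0.08982574 m
BW = 70 * 0.08982574 / 8.5400 = 0.7363 deg

0.7363 deg


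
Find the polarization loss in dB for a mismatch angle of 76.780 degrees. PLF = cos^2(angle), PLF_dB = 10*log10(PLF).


PLF_linear = cos^2(76.780 deg) = 0.05229944
PLF_dB = 10 * log10(0.05229944) = -12.82 dB

-12.82 dB


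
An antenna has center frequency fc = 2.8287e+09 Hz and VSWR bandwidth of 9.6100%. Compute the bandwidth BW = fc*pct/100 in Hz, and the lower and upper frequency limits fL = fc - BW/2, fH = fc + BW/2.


BW = 2.8287e+09 * 9.6100/100 = 2.718381e+08 Hz
fL = 2.8287e+09 - 2.718381e+08/2 = 2.693e+09 Hz
fH = 2.8287e+09 + 2.718381e+08/2 = 2.965e+09 Hz

BW=2.718e+08 Hz, fL=2.693e+09 Hz, fH=2.965e+09 Hz


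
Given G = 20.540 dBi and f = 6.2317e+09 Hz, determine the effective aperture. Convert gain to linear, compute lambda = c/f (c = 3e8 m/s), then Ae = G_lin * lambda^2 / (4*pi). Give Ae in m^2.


lambda = c / f = 3.0000e+08 / 6.2317e+09 = 0.04814096 m
G_linear = 10^(20.540/10) = 113.2400
Ae = G_linear * lambda^2 / (4*pi) = 113.2400 * 0.04814096^2 / (4*pi) = 0.02088 m^2

0.02088 m^2


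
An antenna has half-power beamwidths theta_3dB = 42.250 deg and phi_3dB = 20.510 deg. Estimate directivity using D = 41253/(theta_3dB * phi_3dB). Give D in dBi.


D_linear = 41253 / (42.250 * 20.510) = 47.60616
D_dBi = 10 * log10(47.60616) = 16.78 dBi

16.78 dBi


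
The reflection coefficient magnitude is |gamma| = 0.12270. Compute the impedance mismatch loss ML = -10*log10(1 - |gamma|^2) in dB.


ML = -10 * log10(1 - 0.12270^2) = -10 * log10(0.98494471) = 0.06588 dB

0.06588 dB


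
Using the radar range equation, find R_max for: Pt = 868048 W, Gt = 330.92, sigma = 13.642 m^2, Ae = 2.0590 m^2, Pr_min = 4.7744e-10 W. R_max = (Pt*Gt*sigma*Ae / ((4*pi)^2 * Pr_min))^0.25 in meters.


R^4 = 868048*330.92*13.642*2.0590 / ((4*pi)^2 * 4.7744e-10) = 1.070194e+17
R_max = 1.070194e+17^0.25 = 18087 m

18087 m


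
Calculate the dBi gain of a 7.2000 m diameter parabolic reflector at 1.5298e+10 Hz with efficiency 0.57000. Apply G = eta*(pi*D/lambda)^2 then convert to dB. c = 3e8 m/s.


lambda = c / f = 3.0000e+08 / 1.5298e+10 = 0.01961041 m
G_linear = 0.57000 * (pi * 7.2000 / 0.01961041)^2 = 758344.0
G_dBi = 10 * log10(758344.0) = 58.80 dBi

58.80 dBi


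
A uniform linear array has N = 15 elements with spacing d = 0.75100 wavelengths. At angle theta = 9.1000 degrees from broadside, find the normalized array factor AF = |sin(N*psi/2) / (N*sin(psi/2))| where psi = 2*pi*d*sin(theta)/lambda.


psi = 2*pi*0.75100*sin(9.1000 deg) = 0.7462961 rad
AF = |sin(15*0.7462961/2) / (15*sin(0.7462961/2))| = 0.1158

0.1158


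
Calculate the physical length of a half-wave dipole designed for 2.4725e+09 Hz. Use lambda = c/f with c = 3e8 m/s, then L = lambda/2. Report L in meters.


lambda = c / f = 3.0000e+08 / 2.4725e+09 = 0.1213347 m
L = lambda / 2 = 0.1213347 / 2 = 0.06067 m

0.06067 m


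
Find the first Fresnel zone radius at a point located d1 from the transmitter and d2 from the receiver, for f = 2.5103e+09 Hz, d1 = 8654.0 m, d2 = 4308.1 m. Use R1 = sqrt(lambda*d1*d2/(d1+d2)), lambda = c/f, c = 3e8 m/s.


lambda = c / f = 3.0000e+08 / 2.5103e+09 = 0.1195076 m
R1 = sqrt(0.1195076 * 8654.0 * 4308.1 / (8654.0 + 4308.1)) = 18.54 m

18.54 m


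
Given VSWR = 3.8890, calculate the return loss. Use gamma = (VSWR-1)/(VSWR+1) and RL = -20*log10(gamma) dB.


gamma = (3.8890 - 1) / (3.8890 + 1) = 0.5909184
RL = -20 * log10(0.5909184) = 4.569 dB

4.569 dB


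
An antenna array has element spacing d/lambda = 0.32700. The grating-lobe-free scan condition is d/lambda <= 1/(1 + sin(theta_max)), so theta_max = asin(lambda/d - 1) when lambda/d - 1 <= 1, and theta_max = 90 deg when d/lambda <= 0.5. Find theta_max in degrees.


lambda/d - 1 = 1/0.32700 - 1 = 2.058104 >= 1
d/lambda <= 0.5, so the array can scan to endfire without grating lobes: theta_max = 90 deg

90 deg


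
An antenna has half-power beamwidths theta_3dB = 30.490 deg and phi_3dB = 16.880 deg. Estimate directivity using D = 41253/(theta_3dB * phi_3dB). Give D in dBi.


D_linear = 41253 / (30.490 * 16.880) = 80.15409
D_dBi = 10 * log10(80.15409) = 19.04 dBi

19.04 dBi


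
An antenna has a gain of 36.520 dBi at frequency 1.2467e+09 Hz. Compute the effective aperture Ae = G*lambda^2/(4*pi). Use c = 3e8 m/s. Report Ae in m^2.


lambda = c / f = 3.0000e+08 / 1.2467e+09 = 0.2406353 m
G_linear = 10^(36.520/10) = 4487.454
Ae = G_linear * lambda^2 / (4*pi) = 4487.454 * 0.2406353^2 / (4*pi) = 20.68 m^2

20.68 m^2


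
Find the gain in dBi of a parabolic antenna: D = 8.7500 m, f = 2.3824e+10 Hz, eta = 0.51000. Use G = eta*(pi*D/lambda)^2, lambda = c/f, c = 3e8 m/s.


lambda = c / f = 3.0000e+08 / 2.3824e+10 = 0.01259234 m
G_linear = 0.51000 * (pi * 8.7500 / 0.01259234)^2 = 2.430374e+06
G_dBi = 10 * log10(2.430374e+06) = 63.86 dBi

63.86 dBi


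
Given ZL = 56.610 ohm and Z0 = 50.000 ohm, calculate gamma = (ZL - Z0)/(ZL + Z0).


gamma = (56.610 - 50.000) / (56.610 + 50.000) = 0.06200

0.06200


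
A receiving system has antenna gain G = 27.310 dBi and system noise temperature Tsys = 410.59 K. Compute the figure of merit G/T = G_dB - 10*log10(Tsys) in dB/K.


G/T = 27.310 - 10*log10(410.59) = 27.310 - 26.13408 = 1.176 dB/K

1.176 dB/K


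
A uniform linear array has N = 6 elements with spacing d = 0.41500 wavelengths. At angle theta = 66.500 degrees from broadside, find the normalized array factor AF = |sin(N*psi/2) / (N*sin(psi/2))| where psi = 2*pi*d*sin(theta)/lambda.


psi = 2*pi*0.41500*sin(66.500 deg) = 2.391254 rad
AF = |sin(6*2.391254/2) / (6*sin(2.391254/2))| = 0.1393

0.1393


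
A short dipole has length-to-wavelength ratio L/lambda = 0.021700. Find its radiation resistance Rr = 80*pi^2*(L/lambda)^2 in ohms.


Rr = 80 * pi^2 * (0.021700)^2 = 80 * 9.869604 * 4.708900e-04 = 0.3718 ohm

0.3718 ohm


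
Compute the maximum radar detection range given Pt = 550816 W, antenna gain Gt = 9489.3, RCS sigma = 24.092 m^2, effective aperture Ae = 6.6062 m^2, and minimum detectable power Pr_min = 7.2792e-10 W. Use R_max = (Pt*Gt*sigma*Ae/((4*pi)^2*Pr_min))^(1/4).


R^4 = 550816*9489.3*24.092*6.6062 / ((4*pi)^2 * 7.2792e-10) = 7.237056e+18
R_max = 7.237056e+18^0.25 = 51867 m

51867 m


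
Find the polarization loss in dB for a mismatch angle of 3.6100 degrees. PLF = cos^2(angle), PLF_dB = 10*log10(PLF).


PLF_linear = cos^2(3.6100 deg) = 0.9960354
PLF_dB = 10 * log10(0.9960354) = -0.01725 dB

-0.01725 dB


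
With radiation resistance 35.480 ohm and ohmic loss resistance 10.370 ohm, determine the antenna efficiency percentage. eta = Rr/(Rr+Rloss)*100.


eta = 35.480 / (35.480 + 10.370) * 100 = 77.38%

77.38%


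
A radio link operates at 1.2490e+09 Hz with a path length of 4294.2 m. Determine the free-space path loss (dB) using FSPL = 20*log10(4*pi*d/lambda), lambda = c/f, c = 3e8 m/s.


lambda = c / f = 3.0000e+08 / 1.2490e+09 = 0.2401922 m
FSPL = 20 * log10(4*pi*4294.2/0.2401922) = 107.0 dB

107.0 dB


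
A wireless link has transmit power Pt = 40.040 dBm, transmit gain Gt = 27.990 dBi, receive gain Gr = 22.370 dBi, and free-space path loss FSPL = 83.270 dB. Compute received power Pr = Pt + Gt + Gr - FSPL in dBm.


Pr = 40.040 + 27.990 + 22.370 - 83.270 = 7.13 dBm

7.13 dBm


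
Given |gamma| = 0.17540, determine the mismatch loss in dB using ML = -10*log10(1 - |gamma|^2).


ML = -10 * log10(1 - 0.17540^2) = -10 * log10(0.96923484) = 0.1357 dB

0.1357 dB


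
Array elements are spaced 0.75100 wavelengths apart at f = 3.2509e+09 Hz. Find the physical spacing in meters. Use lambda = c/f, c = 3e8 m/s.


lambda = c / f = 3.0000e+08 / 3.2509e+09 = 0.09228214 m
d = 0.75100 * 0.09228214 = 0.06930 m

0.06930 m


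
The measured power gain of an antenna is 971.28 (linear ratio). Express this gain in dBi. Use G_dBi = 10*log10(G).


G_dBi = 10 * log10(971.28) = 29.87 dBi

29.87 dBi


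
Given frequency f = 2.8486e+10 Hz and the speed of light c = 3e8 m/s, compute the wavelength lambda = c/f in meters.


lambda = c / f = 3.0000e+08 / 2.8486e+10 = 0.01053 m

0.01053 m


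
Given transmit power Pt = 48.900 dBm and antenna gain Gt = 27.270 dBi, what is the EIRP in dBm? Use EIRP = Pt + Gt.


EIRP = Pt + Gt = 48.900 + 27.270 = 76.17 dBm

76.17 dBm


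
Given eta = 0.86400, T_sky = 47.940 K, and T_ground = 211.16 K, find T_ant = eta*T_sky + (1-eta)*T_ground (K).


T_ant = 0.86400 * 47.940 + (1 - 0.86400) * 211.16 = 70.14 K

70.14 K


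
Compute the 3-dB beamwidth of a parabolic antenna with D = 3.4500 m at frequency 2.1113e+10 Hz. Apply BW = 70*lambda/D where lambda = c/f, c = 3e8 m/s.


lambda = c / f = 3.0000e+08 / 2.1113e+10 = 0.01420925 m
BW = 70 * 0.01420925 / 3.4500 = 0.2883 deg

0.2883 deg


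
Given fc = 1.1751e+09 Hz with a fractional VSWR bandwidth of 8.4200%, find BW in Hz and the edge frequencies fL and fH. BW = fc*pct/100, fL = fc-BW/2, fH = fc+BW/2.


BW = 1.1751e+09 * 8.4200/100 = 9.894342e+07 Hz
fL = 1.1751e+09 - 9.894342e+07/2 = 1.126e+09 Hz
fH = 1.1751e+09 + 9.894342e+07/2 = 1.225e+09 Hz

BW=9.894e+07 Hz, fL=1.126e+09 Hz, fH=1.225e+09 Hz


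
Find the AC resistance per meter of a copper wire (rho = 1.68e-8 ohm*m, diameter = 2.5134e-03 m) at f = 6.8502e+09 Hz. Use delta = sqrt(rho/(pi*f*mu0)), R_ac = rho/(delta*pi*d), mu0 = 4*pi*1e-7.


delta = sqrt(1.68e-8 / (pi * 6.8502e+09 * 4*pi*1e-7)) = 7.881759e-07 m
R_ac = 1.68e-8 / (7.881759e-07 * pi * 2.5134e-03) = 2.699 ohm/m

2.699 ohm/m


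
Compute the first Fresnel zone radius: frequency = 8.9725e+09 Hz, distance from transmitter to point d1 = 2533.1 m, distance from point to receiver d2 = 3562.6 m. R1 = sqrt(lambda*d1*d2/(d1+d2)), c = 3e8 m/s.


lambda = c / f = 3.0000e+08 / 8.9725e+09 = 0.03343550 m
R1 = sqrt(0.03343550 * 2533.1 * 3562.6 / (2533.1 + 3562.6)) = 7.036 m

7.036 m


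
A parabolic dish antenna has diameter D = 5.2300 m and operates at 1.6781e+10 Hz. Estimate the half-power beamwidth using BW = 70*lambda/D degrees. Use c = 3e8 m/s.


lambda = c / f = 3.0000e+08 / 1.6781e+10 = 0.01787736 m
BW = 70 * 0.01787736 / 5.2300 = 0.2393 deg

0.2393 deg


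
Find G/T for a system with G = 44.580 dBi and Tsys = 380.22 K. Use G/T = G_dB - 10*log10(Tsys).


G/T = 44.580 - 10*log10(380.22) = 44.580 - 25.80035 = 18.78 dB/K

18.78 dB/K


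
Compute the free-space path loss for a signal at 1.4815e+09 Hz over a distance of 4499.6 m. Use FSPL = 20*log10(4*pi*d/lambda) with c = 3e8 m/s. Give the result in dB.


lambda = c / f = 3.0000e+08 / 1.4815e+09 = 0.2024975 m
FSPL = 20 * log10(4*pi*4499.6/0.2024975) = 108.9 dB

108.9 dB


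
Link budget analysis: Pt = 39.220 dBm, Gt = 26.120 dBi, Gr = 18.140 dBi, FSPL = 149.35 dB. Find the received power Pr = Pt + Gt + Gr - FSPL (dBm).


Pr = 39.220 + 26.120 + 18.140 - 149.35 = -65.87 dBm

-65.87 dBm


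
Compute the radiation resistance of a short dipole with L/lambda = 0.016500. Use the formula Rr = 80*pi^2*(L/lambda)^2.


Rr = 80 * pi^2 * (0.016500)^2 = 80 * 9.869604 * 2.722500e-04 = 0.2150 ohm

0.2150 ohm


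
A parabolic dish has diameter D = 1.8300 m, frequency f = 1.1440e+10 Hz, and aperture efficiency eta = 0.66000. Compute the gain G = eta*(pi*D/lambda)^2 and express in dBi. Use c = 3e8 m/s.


lambda = c / f = 3.0000e+08 / 1.1440e+10 = 0.02622378 m
G_linear = 0.66000 * (pi * 1.8300 / 0.02622378)^2 = 31721.61
G_dBi = 10 * log10(31721.61) = 45.01 dBi

45.01 dBi


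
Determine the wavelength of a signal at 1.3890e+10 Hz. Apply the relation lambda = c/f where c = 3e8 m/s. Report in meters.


lambda = c / f = 3.0000e+08 / 1.3890e+10 = 0.02160 m

0.02160 m


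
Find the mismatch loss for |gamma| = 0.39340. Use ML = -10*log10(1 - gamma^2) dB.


ML = -10 * log10(1 - 0.39340^2) = -10 * log10(0.84523644) = 0.7302 dB

0.7302 dB


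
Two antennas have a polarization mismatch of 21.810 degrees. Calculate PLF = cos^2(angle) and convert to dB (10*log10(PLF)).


PLF_linear = cos^2(21.810 deg) = 0.8619655
PLF_dB = 10 * log10(0.8619655) = -0.6451 dB

-0.6451 dB


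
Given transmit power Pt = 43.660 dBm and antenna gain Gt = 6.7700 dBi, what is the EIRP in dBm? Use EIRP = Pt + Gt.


EIRP = Pt + Gt = 43.660 + 6.7700 = 50.43 dBm

50.43 dBm


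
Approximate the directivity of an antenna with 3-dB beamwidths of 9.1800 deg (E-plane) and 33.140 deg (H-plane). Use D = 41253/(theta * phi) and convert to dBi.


D_linear = 41253 / (9.1800 * 33.140) = 135.6002
D_dBi = 10 * log10(135.6002) = 21.32 dBi

21.32 dBi


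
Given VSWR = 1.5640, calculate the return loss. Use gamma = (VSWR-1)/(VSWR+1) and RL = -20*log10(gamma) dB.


gamma = (1.5640 - 1) / (1.5640 + 1) = 0.2199688
RL = -20 * log10(0.2199688) = 13.15 dB

13.15 dB


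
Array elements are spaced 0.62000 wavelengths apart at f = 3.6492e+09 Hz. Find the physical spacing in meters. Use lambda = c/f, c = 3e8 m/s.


lambda = c / f = 3.0000e+08 / 3.6492e+09 = 0.08220980 m
d = 0.62000 * 0.08220980 = 0.05097 m

0.05097 m


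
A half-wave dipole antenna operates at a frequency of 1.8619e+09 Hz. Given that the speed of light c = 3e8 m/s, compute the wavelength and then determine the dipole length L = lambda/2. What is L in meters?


lambda = c / f = 3.0000e+08 / 1.8619e+09 = 0.1611257 m
L = lambda / 2 = 0.1611257 / 2 = 0.08056 m

0.08056 m


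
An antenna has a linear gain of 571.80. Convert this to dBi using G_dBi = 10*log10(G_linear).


G_dBi = 10 * log10(571.80) = 27.57 dBi

27.57 dBi


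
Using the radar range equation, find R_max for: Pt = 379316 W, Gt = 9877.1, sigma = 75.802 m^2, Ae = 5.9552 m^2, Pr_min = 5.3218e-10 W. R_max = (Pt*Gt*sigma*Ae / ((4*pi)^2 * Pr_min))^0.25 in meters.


R^4 = 379316*9877.1*75.802*5.9552 / ((4*pi)^2 * 5.3218e-10) = 2.012470e+19
R_max = 2.012470e+19^0.25 = 66978 m

66978 m


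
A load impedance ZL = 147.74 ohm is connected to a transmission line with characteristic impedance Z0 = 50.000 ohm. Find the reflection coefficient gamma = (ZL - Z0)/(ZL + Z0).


gamma = (147.74 - 50.000) / (147.74 + 50.000) = 0.4943

0.4943


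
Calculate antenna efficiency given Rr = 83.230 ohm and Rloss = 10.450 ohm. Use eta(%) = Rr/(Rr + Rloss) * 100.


eta = 83.230 / (83.230 + 10.450) * 100 = 88.85%

88.85%


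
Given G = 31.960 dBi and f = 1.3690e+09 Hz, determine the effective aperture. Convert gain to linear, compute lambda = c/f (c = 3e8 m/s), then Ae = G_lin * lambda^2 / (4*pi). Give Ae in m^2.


lambda = c / f = 3.0000e+08 / 1.3690e+09 = 0.2191381 m
G_linear = 10^(31.960/10) = 1570.363
Ae = G_linear * lambda^2 / (4*pi) = 1570.363 * 0.2191381^2 / (4*pi) = 6.001 m^2

6.001 m^2


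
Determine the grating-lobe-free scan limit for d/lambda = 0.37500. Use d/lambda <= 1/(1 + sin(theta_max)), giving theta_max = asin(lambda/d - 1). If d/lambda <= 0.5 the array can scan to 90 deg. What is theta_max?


lambda/d - 1 = 1/0.37500 - 1 = 1.666667 >= 1
d/lambda <= 0.5, so the array can scan to endfire without grating lobes: theta_max = 90 deg

90 deg


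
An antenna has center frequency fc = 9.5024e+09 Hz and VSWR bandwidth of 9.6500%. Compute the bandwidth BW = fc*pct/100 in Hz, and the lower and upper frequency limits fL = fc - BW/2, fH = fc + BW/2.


BW = 9.5024e+09 * 9.6500/100 = 9.169816e+08 Hz
fL = 9.5024e+09 - 9.169816e+08/2 = 9.044e+09 Hz
fH = 9.5024e+09 + 9.169816e+08/2 = 9.961e+09 Hz

BW=9.170e+08 Hz, fL=9.044e+09 Hz, fH=9.961e+09 Hz


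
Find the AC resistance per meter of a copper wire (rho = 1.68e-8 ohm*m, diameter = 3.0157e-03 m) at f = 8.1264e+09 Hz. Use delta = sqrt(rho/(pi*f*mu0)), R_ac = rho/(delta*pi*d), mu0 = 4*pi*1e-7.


delta = sqrt(1.68e-8 / (pi * 8.1264e+09 * 4*pi*1e-7)) = 7.236452e-07 m
R_ac = 1.68e-8 / (7.236452e-07 * pi * 3.0157e-03) = 2.450 ohm/m

2.450 ohm/m


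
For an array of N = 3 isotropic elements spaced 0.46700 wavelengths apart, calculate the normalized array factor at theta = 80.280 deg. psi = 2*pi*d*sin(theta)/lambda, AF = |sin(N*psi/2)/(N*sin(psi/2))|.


psi = 2*pi*0.46700*sin(80.280 deg) = 2.892125 rad
AF = |sin(3*2.892125/2) / (3*sin(2.892125/2))| = 0.3127

0.3127


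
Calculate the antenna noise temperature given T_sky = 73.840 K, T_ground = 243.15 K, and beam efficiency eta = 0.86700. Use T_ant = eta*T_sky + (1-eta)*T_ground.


T_ant = 0.86700 * 73.840 + (1 - 0.86700) * 243.15 = 96.36 K

96.36 K


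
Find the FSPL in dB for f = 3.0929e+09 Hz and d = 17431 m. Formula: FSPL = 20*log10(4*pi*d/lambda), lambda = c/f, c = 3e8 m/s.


lambda = c / f = 3.0000e+08 / 3.0929e+09 = 0.09699635 m
FSPL = 20 * log10(4*pi*17431/0.09699635) = 127.1 dB

127.1 dB


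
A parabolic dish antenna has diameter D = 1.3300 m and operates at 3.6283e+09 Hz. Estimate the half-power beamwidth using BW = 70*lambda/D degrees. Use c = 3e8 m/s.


lambda = c / f = 3.0000e+08 / 3.6283e+09 = 0.08268335 m
BW = 70 * 0.08268335 / 1.3300 = 4.352 deg

4.352 deg


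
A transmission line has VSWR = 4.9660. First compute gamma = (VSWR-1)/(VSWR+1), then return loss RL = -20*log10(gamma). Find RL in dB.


gamma = (4.9660 - 1) / (4.9660 + 1) = 0.6647670
RL = -20 * log10(0.6647670) = 3.547 dB

3.547 dB


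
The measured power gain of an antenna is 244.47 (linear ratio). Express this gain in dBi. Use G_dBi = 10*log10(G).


G_dBi = 10 * log10(244.47) = 23.88 dBi

23.88 dBi


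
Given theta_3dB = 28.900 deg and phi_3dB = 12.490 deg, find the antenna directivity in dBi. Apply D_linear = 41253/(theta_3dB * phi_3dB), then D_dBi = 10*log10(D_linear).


D_linear = 41253 / (28.900 * 12.490) = 114.2866
D_dBi = 10 * log10(114.2866) = 20.58 dBi

20.58 dBi


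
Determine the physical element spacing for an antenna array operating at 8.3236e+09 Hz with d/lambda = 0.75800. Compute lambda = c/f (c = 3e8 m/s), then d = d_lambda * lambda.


lambda = c / f = 3.0000e+08 / 8.3236e+09 = 0.03604210 m
d = 0.75800 * 0.03604210 = 0.02732 m

0.02732 m


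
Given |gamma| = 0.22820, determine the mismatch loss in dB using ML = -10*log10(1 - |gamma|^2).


ML = -10 * log10(1 - 0.22820^2) = -10 * log10(0.94792476) = 0.2323 dB

0.2323 dB


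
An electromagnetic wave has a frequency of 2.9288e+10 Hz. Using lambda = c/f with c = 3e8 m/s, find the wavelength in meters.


lambda = c / f = 3.0000e+08 / 2.9288e+10 = 0.01024 m

0.01024 m
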